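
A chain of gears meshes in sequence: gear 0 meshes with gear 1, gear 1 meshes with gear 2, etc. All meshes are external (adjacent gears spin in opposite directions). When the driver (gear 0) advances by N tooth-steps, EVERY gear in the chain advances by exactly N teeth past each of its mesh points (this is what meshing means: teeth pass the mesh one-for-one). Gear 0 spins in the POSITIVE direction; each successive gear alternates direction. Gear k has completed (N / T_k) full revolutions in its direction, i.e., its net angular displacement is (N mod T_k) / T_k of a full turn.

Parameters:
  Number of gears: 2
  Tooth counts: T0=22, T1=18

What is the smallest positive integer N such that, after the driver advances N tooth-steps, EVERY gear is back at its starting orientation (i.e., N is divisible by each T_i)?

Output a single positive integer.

Gear k returns to start when N is a multiple of T_k.
All gears at start simultaneously when N is a common multiple of [22, 18]; the smallest such N is lcm(22, 18).
Start: lcm = T0 = 22
Fold in T1=18: gcd(22, 18) = 2; lcm(22, 18) = 22 * 18 / 2 = 396 / 2 = 198
Full cycle length = 198

Answer: 198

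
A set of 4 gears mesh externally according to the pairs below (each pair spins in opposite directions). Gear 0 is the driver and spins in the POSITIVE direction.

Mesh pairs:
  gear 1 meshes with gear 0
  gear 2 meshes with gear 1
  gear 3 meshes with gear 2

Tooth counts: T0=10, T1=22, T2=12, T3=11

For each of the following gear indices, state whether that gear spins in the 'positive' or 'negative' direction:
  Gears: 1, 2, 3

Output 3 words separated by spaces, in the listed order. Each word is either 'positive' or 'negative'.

Answer: negative positive negative

Derivation:
Gear 0 (driver): positive (depth 0)
  gear 1: meshes with gear 0 -> depth 1 -> negative (opposite of gear 0)
  gear 2: meshes with gear 1 -> depth 2 -> positive (opposite of gear 1)
  gear 3: meshes with gear 2 -> depth 3 -> negative (opposite of gear 2)
Queried indices 1, 2, 3 -> negative, positive, negative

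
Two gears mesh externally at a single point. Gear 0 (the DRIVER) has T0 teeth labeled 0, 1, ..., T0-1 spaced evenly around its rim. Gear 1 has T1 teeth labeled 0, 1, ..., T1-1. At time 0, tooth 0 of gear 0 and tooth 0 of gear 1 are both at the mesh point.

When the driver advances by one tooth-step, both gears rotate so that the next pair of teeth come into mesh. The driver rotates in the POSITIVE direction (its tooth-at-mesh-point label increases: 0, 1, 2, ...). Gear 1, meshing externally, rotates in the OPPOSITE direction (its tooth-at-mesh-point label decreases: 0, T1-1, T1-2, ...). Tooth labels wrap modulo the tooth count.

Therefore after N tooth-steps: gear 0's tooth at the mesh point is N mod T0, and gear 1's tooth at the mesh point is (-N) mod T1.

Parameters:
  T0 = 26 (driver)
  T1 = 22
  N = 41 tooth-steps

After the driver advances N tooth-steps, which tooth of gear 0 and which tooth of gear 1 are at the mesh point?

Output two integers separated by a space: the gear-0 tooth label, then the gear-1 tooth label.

Answer: 15 3

Derivation:
Gear 0 (driver, T0=26): tooth at mesh = N mod T0
  41 = 1 * 26 + 15, so 41 mod 26 = 15
  gear 0 tooth = 15
Gear 1 (driven, T1=22): tooth at mesh = (-N) mod T1
  41 = 1 * 22 + 19, so 41 mod 22 = 19
  (-41) mod 22 = (-19) mod 22 = 22 - 19 = 3
Mesh after 41 steps: gear-0 tooth 15 meets gear-1 tooth 3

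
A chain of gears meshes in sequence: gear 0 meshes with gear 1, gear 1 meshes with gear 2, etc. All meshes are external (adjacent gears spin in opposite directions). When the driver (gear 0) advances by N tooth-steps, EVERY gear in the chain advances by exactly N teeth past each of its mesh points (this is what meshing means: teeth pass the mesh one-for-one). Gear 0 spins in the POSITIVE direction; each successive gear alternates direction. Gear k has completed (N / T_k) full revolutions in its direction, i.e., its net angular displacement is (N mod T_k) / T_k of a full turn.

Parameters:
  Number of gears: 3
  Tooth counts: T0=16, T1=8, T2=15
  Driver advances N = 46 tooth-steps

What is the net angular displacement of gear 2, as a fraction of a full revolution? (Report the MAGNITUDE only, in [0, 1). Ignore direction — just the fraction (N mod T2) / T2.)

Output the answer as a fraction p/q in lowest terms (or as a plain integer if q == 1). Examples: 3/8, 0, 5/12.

Answer: 1/15

Derivation:
Chain of 3 gears, tooth counts: [16, 8, 15]
  gear 0: T0=16, direction=positive, advance = 46 mod 16 = 14 teeth = 14/16 turn
  gear 1: T1=8, direction=negative, advance = 46 mod 8 = 6 teeth = 6/8 turn
  gear 2: T2=15, direction=positive, advance = 46 mod 15 = 1 teeth = 1/15 turn
Gear 2: 46 mod 15 = 1
Fraction = 1 / 15 = 1/15 (gcd(1,15)=1) = 1/15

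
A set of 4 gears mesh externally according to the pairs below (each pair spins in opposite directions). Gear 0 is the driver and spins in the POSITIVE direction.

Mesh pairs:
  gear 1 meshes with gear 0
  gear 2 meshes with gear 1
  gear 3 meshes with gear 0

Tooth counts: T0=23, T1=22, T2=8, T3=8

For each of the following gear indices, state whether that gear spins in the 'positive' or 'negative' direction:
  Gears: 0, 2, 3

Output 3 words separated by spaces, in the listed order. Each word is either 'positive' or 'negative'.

Answer: positive positive negative

Derivation:
Gear 0 (driver): positive (depth 0)
  gear 1: meshes with gear 0 -> depth 1 -> negative (opposite of gear 0)
  gear 2: meshes with gear 1 -> depth 2 -> positive (opposite of gear 1)
  gear 3: meshes with gear 0 -> depth 1 -> negative (opposite of gear 0)
Queried indices 0, 2, 3 -> positive, positive, negative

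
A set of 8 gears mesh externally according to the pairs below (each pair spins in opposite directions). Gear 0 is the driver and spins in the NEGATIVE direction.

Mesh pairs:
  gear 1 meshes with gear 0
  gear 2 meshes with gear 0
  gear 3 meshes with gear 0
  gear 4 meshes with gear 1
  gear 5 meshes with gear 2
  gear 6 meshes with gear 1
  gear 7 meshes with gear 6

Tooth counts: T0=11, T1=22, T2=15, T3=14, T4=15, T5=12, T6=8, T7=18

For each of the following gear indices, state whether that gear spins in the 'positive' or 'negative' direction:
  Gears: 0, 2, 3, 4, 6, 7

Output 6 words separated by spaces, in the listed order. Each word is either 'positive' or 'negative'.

Gear 0 (driver): negative (depth 0)
  gear 1: meshes with gear 0 -> depth 1 -> positive (opposite of gear 0)
  gear 2: meshes with gear 0 -> depth 1 -> positive (opposite of gear 0)
  gear 3: meshes with gear 0 -> depth 1 -> positive (opposite of gear 0)
  gear 4: meshes with gear 1 -> depth 2 -> negative (opposite of gear 1)
  gear 5: meshes with gear 2 -> depth 2 -> negative (opposite of gear 2)
  gear 6: meshes with gear 1 -> depth 2 -> negative (opposite of gear 1)
  gear 7: meshes with gear 6 -> depth 3 -> positive (opposite of gear 6)
Queried indices 0, 2, 3, 4, 6, 7 -> negative, positive, positive, negative, negative, positive

Answer: negative positive positive negative negative positive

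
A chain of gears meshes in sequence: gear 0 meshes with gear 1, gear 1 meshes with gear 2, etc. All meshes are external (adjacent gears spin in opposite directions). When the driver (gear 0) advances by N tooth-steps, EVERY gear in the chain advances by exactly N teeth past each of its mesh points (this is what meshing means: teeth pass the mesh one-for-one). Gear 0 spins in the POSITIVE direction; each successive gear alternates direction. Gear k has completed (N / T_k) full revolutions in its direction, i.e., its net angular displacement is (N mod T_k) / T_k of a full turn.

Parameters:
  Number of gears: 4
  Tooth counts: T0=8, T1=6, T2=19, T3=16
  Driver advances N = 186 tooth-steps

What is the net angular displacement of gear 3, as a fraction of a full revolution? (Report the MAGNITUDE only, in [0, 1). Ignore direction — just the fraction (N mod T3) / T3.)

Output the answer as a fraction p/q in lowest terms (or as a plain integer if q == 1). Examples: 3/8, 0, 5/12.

Answer: 5/8

Derivation:
Chain of 4 gears, tooth counts: [8, 6, 19, 16]
  gear 0: T0=8, direction=positive, advance = 186 mod 8 = 2 teeth = 2/8 turn
  gear 1: T1=6, direction=negative, advance = 186 mod 6 = 0 teeth = 0/6 turn
  gear 2: T2=19, direction=positive, advance = 186 mod 19 = 15 teeth = 15/19 turn
  gear 3: T3=16, direction=negative, advance = 186 mod 16 = 10 teeth = 10/16 turn
Gear 3: 186 mod 16 = 10
Fraction = 10 / 16 = 5/8 (gcd(10,16)=2) = 5/8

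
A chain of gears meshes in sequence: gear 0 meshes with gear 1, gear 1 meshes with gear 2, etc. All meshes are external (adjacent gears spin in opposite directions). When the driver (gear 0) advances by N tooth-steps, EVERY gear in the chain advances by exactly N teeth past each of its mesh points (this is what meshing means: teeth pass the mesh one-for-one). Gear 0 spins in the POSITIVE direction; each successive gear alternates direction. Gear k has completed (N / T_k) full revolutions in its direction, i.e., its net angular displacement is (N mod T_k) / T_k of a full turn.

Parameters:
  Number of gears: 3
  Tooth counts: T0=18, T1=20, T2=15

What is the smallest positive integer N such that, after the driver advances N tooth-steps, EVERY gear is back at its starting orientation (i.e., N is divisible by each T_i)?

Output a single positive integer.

Gear k returns to start when N is a multiple of T_k.
All gears at start simultaneously when N is a common multiple of [18, 20, 15]; the smallest such N is lcm(18, 20, 15).
Start: lcm = T0 = 18
Fold in T1=20: gcd(18, 20) = 2; lcm(18, 20) = 18 * 20 / 2 = 360 / 2 = 180
Fold in T2=15: gcd(180, 15) = 15; lcm(180, 15) = 180 * 15 / 15 = 2700 / 15 = 180
Full cycle length = 180

Answer: 180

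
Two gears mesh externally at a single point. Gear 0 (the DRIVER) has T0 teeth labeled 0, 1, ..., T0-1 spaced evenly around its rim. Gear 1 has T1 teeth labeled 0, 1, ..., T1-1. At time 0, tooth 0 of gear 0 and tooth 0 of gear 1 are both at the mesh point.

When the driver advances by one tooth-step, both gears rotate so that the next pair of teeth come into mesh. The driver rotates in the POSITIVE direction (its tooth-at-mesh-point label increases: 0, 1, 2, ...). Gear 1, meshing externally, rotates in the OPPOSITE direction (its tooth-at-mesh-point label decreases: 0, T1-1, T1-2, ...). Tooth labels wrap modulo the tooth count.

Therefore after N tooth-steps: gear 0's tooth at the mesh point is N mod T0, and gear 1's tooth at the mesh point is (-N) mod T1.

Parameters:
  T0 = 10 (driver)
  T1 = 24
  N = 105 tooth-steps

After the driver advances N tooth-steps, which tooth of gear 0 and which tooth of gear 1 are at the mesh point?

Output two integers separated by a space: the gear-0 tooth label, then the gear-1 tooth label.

Answer: 5 15

Derivation:
Gear 0 (driver, T0=10): tooth at mesh = N mod T0
  105 = 10 * 10 + 5, so 105 mod 10 = 5
  gear 0 tooth = 5
Gear 1 (driven, T1=24): tooth at mesh = (-N) mod T1
  105 = 4 * 24 + 9, so 105 mod 24 = 9
  (-105) mod 24 = (-9) mod 24 = 24 - 9 = 15
Mesh after 105 steps: gear-0 tooth 5 meets gear-1 tooth 15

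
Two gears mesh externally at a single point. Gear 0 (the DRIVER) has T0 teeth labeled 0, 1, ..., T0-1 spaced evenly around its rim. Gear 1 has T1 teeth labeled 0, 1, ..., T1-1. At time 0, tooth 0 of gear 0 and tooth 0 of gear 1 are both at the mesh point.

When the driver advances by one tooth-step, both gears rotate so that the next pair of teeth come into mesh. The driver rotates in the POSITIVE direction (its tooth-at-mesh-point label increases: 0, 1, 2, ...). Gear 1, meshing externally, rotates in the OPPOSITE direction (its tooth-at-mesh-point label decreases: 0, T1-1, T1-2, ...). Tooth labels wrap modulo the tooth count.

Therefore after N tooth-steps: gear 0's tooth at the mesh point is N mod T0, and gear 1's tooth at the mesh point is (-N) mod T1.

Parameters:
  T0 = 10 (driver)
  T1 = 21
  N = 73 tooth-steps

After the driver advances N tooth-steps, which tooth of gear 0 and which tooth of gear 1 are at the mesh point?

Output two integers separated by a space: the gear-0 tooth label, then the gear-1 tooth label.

Gear 0 (driver, T0=10): tooth at mesh = N mod T0
  73 = 7 * 10 + 3, so 73 mod 10 = 3
  gear 0 tooth = 3
Gear 1 (driven, T1=21): tooth at mesh = (-N) mod T1
  73 = 3 * 21 + 10, so 73 mod 21 = 10
  (-73) mod 21 = (-10) mod 21 = 21 - 10 = 11
Mesh after 73 steps: gear-0 tooth 3 meets gear-1 tooth 11

Answer: 3 11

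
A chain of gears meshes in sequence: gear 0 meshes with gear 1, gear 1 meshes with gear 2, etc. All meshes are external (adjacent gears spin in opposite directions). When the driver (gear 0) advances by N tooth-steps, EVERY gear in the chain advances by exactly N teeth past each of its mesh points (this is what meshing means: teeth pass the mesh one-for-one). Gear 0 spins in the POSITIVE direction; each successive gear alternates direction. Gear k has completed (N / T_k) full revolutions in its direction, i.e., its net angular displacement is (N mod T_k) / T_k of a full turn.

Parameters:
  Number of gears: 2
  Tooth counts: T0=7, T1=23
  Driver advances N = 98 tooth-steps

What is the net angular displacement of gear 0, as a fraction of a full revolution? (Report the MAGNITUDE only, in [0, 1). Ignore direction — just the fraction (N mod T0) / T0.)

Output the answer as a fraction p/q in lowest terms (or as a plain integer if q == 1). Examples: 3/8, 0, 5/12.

Answer: 0

Derivation:
Chain of 2 gears, tooth counts: [7, 23]
  gear 0: T0=7, direction=positive, advance = 98 mod 7 = 0 teeth = 0/7 turn
  gear 1: T1=23, direction=negative, advance = 98 mod 23 = 6 teeth = 6/23 turn
Gear 0: 98 mod 7 = 0
Fraction = 0 / 7 = 0/1 (gcd(0,7)=7) = 0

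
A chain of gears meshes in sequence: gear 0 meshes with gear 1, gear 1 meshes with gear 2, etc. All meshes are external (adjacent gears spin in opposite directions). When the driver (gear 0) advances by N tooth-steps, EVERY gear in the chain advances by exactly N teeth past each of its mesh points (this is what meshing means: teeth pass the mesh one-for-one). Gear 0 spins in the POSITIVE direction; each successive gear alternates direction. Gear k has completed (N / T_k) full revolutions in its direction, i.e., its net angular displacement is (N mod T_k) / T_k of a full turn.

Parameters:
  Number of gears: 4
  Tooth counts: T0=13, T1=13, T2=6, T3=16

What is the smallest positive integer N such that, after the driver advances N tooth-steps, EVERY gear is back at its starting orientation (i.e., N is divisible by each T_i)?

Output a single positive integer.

Answer: 624

Derivation:
Gear k returns to start when N is a multiple of T_k.
All gears at start simultaneously when N is a common multiple of [13, 13, 6, 16]; the smallest such N is lcm(13, 13, 6, 16).
Start: lcm = T0 = 13
Fold in T1=13: gcd(13, 13) = 13; lcm(13, 13) = 13 * 13 / 13 = 169 / 13 = 13
Fold in T2=6: gcd(13, 6) = 1; lcm(13, 6) = 13 * 6 / 1 = 78 / 1 = 78
Fold in T3=16: gcd(78, 16) = 2; lcm(78, 16) = 78 * 16 / 2 = 1248 / 2 = 624
Full cycle length = 624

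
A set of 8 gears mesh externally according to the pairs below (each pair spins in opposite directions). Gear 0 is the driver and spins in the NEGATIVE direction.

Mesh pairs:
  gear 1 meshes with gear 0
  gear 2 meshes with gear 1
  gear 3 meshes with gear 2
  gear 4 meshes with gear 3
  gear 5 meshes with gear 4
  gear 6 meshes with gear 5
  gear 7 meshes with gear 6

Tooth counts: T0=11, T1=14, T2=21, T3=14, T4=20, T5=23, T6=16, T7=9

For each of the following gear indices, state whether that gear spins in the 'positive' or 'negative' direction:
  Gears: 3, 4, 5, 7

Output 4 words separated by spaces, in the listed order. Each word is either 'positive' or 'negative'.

Answer: positive negative positive positive

Derivation:
Gear 0 (driver): negative (depth 0)
  gear 1: meshes with gear 0 -> depth 1 -> positive (opposite of gear 0)
  gear 2: meshes with gear 1 -> depth 2 -> negative (opposite of gear 1)
  gear 3: meshes with gear 2 -> depth 3 -> positive (opposite of gear 2)
  gear 4: meshes with gear 3 -> depth 4 -> negative (opposite of gear 3)
  gear 5: meshes with gear 4 -> depth 5 -> positive (opposite of gear 4)
  gear 6: meshes with gear 5 -> depth 6 -> negative (opposite of gear 5)
  gear 7: meshes with gear 6 -> depth 7 -> positive (opposite of gear 6)
Queried indices 3, 4, 5, 7 -> positive, negative, positive, positive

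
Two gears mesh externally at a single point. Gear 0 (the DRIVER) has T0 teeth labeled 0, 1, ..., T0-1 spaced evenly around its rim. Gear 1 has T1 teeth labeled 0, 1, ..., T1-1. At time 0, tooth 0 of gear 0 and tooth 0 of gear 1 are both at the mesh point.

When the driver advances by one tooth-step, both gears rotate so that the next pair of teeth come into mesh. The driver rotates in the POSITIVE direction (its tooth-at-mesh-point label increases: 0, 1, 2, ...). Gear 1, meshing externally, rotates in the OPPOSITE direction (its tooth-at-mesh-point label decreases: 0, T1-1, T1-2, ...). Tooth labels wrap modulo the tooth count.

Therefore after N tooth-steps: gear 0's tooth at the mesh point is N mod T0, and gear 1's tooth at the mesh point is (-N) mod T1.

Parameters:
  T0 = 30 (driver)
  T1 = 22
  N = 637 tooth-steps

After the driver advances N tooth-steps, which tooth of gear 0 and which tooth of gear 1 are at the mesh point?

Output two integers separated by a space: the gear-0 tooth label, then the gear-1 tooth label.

Gear 0 (driver, T0=30): tooth at mesh = N mod T0
  637 = 21 * 30 + 7, so 637 mod 30 = 7
  gear 0 tooth = 7
Gear 1 (driven, T1=22): tooth at mesh = (-N) mod T1
  637 = 28 * 22 + 21, so 637 mod 22 = 21
  (-637) mod 22 = (-21) mod 22 = 22 - 21 = 1
Mesh after 637 steps: gear-0 tooth 7 meets gear-1 tooth 1

Answer: 7 1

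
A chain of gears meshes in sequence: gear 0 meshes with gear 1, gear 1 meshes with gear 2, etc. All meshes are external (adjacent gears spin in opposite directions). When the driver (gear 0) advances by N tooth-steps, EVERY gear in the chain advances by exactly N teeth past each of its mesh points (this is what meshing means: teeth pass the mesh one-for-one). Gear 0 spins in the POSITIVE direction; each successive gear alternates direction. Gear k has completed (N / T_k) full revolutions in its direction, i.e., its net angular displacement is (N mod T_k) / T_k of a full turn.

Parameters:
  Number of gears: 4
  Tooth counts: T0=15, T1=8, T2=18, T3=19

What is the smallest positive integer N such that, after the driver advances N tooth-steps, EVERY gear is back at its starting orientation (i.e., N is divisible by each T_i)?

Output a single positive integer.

Gear k returns to start when N is a multiple of T_k.
All gears at start simultaneously when N is a common multiple of [15, 8, 18, 19]; the smallest such N is lcm(15, 8, 18, 19).
Start: lcm = T0 = 15
Fold in T1=8: gcd(15, 8) = 1; lcm(15, 8) = 15 * 8 / 1 = 120 / 1 = 120
Fold in T2=18: gcd(120, 18) = 6; lcm(120, 18) = 120 * 18 / 6 = 2160 / 6 = 360
Fold in T3=19: gcd(360, 19) = 1; lcm(360, 19) = 360 * 19 / 1 = 6840 / 1 = 6840
Full cycle length = 6840

Answer: 6840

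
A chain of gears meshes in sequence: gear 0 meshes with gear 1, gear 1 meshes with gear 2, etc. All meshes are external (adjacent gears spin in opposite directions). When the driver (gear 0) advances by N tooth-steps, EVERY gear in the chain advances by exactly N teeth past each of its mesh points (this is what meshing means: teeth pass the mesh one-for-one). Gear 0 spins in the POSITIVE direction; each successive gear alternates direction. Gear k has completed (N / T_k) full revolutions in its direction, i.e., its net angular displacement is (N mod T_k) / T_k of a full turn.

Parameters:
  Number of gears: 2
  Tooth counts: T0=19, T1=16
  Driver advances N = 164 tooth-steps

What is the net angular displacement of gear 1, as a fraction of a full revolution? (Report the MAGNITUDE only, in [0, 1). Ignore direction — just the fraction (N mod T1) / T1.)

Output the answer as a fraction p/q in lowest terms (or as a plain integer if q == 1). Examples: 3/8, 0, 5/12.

Answer: 1/4

Derivation:
Chain of 2 gears, tooth counts: [19, 16]
  gear 0: T0=19, direction=positive, advance = 164 mod 19 = 12 teeth = 12/19 turn
  gear 1: T1=16, direction=negative, advance = 164 mod 16 = 4 teeth = 4/16 turn
Gear 1: 164 mod 16 = 4
Fraction = 4 / 16 = 1/4 (gcd(4,16)=4) = 1/4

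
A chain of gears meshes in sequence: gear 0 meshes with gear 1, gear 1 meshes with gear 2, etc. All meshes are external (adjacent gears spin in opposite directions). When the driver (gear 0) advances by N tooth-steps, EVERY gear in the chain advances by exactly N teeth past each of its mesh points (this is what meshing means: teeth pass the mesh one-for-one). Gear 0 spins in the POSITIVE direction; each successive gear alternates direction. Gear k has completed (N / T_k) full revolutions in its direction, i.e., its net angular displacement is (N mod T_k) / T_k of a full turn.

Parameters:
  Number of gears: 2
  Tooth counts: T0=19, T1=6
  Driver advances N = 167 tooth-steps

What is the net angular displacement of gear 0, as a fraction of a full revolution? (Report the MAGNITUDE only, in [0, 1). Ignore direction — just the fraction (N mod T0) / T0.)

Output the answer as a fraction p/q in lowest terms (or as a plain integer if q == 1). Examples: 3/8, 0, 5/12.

Chain of 2 gears, tooth counts: [19, 6]
  gear 0: T0=19, direction=positive, advance = 167 mod 19 = 15 teeth = 15/19 turn
  gear 1: T1=6, direction=negative, advance = 167 mod 6 = 5 teeth = 5/6 turn
Gear 0: 167 mod 19 = 15
Fraction = 15 / 19 = 15/19 (gcd(15,19)=1) = 15/19

Answer: 15/19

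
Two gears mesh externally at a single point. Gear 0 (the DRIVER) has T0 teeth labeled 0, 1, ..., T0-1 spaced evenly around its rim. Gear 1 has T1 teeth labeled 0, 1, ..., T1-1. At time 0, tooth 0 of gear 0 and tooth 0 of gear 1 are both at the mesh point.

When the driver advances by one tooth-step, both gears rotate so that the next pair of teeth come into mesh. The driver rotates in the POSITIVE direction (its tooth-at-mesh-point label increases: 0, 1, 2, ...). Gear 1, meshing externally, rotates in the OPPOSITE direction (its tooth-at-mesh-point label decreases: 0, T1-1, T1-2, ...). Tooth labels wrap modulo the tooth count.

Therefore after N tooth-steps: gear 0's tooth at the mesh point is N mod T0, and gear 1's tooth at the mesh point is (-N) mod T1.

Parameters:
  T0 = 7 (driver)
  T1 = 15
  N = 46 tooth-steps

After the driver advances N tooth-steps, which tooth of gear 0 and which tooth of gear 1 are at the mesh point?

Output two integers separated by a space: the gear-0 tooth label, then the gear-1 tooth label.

Answer: 4 14

Derivation:
Gear 0 (driver, T0=7): tooth at mesh = N mod T0
  46 = 6 * 7 + 4, so 46 mod 7 = 4
  gear 0 tooth = 4
Gear 1 (driven, T1=15): tooth at mesh = (-N) mod T1
  46 = 3 * 15 + 1, so 46 mod 15 = 1
  (-46) mod 15 = (-1) mod 15 = 15 - 1 = 14
Mesh after 46 steps: gear-0 tooth 4 meets gear-1 tooth 14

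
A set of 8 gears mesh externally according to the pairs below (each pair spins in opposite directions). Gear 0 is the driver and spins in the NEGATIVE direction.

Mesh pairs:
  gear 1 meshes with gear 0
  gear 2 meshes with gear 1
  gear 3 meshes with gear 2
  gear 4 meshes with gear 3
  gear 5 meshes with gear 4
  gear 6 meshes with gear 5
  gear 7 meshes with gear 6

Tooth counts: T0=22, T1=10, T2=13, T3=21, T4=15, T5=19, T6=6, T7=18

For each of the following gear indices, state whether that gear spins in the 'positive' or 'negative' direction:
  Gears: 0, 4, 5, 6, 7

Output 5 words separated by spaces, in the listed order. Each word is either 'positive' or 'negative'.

Answer: negative negative positive negative positive

Derivation:
Gear 0 (driver): negative (depth 0)
  gear 1: meshes with gear 0 -> depth 1 -> positive (opposite of gear 0)
  gear 2: meshes with gear 1 -> depth 2 -> negative (opposite of gear 1)
  gear 3: meshes with gear 2 -> depth 3 -> positive (opposite of gear 2)
  gear 4: meshes with gear 3 -> depth 4 -> negative (opposite of gear 3)
  gear 5: meshes with gear 4 -> depth 5 -> positive (opposite of gear 4)
  gear 6: meshes with gear 5 -> depth 6 -> negative (opposite of gear 5)
  gear 7: meshes with gear 6 -> depth 7 -> positive (opposite of gear 6)
Queried indices 0, 4, 5, 6, 7 -> negative, negative, positive, negative, positive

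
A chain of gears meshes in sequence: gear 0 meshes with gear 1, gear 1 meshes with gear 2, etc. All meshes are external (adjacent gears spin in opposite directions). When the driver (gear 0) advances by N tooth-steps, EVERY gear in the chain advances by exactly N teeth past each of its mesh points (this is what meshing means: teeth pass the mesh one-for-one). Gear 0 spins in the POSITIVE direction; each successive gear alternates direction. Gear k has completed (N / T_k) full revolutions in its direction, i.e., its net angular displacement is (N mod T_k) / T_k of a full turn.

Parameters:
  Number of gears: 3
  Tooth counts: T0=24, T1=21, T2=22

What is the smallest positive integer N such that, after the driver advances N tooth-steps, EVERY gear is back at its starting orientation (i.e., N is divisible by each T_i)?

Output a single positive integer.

Answer: 1848

Derivation:
Gear k returns to start when N is a multiple of T_k.
All gears at start simultaneously when N is a common multiple of [24, 21, 22]; the smallest such N is lcm(24, 21, 22).
Start: lcm = T0 = 24
Fold in T1=21: gcd(24, 21) = 3; lcm(24, 21) = 24 * 21 / 3 = 504 / 3 = 168
Fold in T2=22: gcd(168, 22) = 2; lcm(168, 22) = 168 * 22 / 2 = 3696 / 2 = 1848
Full cycle length = 1848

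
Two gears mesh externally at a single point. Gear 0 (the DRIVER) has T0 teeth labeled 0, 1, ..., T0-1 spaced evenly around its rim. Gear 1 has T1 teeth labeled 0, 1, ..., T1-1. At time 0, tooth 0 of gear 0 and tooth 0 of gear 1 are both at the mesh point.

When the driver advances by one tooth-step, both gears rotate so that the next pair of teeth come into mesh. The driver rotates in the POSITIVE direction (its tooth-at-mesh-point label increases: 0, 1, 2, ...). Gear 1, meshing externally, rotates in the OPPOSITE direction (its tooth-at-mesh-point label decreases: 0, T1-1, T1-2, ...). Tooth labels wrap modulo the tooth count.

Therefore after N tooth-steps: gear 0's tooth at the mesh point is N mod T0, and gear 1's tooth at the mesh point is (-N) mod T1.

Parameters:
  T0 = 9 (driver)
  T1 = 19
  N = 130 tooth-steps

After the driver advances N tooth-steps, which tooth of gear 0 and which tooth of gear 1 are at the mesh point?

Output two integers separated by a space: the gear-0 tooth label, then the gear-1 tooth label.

Gear 0 (driver, T0=9): tooth at mesh = N mod T0
  130 = 14 * 9 + 4, so 130 mod 9 = 4
  gear 0 tooth = 4
Gear 1 (driven, T1=19): tooth at mesh = (-N) mod T1
  130 = 6 * 19 + 16, so 130 mod 19 = 16
  (-130) mod 19 = (-16) mod 19 = 19 - 16 = 3
Mesh after 130 steps: gear-0 tooth 4 meets gear-1 tooth 3

Answer: 4 3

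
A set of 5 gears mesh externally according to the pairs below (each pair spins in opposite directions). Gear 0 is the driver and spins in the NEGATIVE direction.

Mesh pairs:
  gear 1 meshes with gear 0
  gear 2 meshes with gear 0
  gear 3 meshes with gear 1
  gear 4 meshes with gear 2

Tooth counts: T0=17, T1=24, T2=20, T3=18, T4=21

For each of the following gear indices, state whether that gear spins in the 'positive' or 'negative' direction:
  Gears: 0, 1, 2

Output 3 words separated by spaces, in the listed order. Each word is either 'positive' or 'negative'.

Answer: negative positive positive

Derivation:
Gear 0 (driver): negative (depth 0)
  gear 1: meshes with gear 0 -> depth 1 -> positive (opposite of gear 0)
  gear 2: meshes with gear 0 -> depth 1 -> positive (opposite of gear 0)
  gear 3: meshes with gear 1 -> depth 2 -> negative (opposite of gear 1)
  gear 4: meshes with gear 2 -> depth 2 -> negative (opposite of gear 2)
Queried indices 0, 1, 2 -> negative, positive, positive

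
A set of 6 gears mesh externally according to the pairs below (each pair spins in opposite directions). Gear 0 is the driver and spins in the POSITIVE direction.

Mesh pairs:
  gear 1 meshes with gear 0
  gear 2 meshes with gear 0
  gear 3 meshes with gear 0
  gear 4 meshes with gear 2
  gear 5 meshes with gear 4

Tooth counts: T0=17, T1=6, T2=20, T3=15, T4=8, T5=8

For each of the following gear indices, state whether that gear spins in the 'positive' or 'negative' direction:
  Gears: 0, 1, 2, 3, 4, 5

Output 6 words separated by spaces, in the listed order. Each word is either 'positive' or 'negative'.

Answer: positive negative negative negative positive negative

Derivation:
Gear 0 (driver): positive (depth 0)
  gear 1: meshes with gear 0 -> depth 1 -> negative (opposite of gear 0)
  gear 2: meshes with gear 0 -> depth 1 -> negative (opposite of gear 0)
  gear 3: meshes with gear 0 -> depth 1 -> negative (opposite of gear 0)
  gear 4: meshes with gear 2 -> depth 2 -> positive (opposite of gear 2)
  gear 5: meshes with gear 4 -> depth 3 -> negative (opposite of gear 4)
Queried indices 0, 1, 2, 3, 4, 5 -> positive, negative, negative, negative, positive, negative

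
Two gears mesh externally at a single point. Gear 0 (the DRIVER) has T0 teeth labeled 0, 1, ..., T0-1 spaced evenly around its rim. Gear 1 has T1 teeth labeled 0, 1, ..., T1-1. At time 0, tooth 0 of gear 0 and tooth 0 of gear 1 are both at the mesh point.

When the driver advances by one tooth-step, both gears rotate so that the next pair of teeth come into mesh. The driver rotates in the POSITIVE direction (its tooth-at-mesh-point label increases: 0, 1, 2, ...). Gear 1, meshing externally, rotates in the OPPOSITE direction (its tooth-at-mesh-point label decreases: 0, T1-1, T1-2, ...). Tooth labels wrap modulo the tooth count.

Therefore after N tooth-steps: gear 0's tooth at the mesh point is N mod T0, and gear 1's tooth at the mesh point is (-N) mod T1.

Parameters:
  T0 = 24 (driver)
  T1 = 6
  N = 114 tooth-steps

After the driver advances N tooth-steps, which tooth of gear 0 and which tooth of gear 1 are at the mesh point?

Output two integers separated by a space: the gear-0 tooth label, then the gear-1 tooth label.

Gear 0 (driver, T0=24): tooth at mesh = N mod T0
  114 = 4 * 24 + 18, so 114 mod 24 = 18
  gear 0 tooth = 18
Gear 1 (driven, T1=6): tooth at mesh = (-N) mod T1
  114 = 19 * 6 + 0, so 114 mod 6 = 0
  (-114) mod 6 = 0
Mesh after 114 steps: gear-0 tooth 18 meets gear-1 tooth 0

Answer: 18 0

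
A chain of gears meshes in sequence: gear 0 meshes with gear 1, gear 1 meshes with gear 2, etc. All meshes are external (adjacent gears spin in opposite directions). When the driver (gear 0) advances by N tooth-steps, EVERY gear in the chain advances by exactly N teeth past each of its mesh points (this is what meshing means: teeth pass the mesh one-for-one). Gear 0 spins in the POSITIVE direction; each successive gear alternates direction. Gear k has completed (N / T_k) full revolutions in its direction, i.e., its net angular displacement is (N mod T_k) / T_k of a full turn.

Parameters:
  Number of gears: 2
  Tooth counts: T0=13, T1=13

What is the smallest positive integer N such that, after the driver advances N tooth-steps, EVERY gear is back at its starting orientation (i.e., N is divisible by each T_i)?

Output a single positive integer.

Answer: 13

Derivation:
Gear k returns to start when N is a multiple of T_k.
All gears at start simultaneously when N is a common multiple of [13, 13]; the smallest such N is lcm(13, 13).
Start: lcm = T0 = 13
Fold in T1=13: gcd(13, 13) = 13; lcm(13, 13) = 13 * 13 / 13 = 169 / 13 = 13
Full cycle length = 13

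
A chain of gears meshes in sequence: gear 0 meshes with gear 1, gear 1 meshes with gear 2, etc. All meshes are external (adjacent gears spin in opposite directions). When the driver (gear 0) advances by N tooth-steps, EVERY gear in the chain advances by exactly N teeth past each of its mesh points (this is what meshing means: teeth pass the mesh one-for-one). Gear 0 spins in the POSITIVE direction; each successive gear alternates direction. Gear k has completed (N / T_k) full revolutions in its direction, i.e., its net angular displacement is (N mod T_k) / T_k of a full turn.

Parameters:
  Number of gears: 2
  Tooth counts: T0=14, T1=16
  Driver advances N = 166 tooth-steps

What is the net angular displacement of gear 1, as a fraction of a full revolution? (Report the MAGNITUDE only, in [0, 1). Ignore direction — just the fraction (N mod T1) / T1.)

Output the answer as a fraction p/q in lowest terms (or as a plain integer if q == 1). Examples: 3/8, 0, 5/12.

Answer: 3/8

Derivation:
Chain of 2 gears, tooth counts: [14, 16]
  gear 0: T0=14, direction=positive, advance = 166 mod 14 = 12 teeth = 12/14 turn
  gear 1: T1=16, direction=negative, advance = 166 mod 16 = 6 teeth = 6/16 turn
Gear 1: 166 mod 16 = 6
Fraction = 6 / 16 = 3/8 (gcd(6,16)=2) = 3/8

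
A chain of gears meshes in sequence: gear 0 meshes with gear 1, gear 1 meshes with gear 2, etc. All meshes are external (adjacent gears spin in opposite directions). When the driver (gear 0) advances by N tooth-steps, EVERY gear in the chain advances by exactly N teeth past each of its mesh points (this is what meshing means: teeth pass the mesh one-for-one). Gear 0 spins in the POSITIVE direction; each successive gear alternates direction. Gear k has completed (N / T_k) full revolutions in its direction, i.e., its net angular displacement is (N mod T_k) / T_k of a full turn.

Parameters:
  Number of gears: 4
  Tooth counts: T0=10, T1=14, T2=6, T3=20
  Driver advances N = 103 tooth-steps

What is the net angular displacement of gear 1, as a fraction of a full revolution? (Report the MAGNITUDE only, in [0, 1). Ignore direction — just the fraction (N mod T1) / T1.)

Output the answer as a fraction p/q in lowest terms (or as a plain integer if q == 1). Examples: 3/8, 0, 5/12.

Answer: 5/14

Derivation:
Chain of 4 gears, tooth counts: [10, 14, 6, 20]
  gear 0: T0=10, direction=positive, advance = 103 mod 10 = 3 teeth = 3/10 turn
  gear 1: T1=14, direction=negative, advance = 103 mod 14 = 5 teeth = 5/14 turn
  gear 2: T2=6, direction=positive, advance = 103 mod 6 = 1 teeth = 1/6 turn
  gear 3: T3=20, direction=negative, advance = 103 mod 20 = 3 teeth = 3/20 turn
Gear 1: 103 mod 14 = 5
Fraction = 5 / 14 = 5/14 (gcd(5,14)=1) = 5/14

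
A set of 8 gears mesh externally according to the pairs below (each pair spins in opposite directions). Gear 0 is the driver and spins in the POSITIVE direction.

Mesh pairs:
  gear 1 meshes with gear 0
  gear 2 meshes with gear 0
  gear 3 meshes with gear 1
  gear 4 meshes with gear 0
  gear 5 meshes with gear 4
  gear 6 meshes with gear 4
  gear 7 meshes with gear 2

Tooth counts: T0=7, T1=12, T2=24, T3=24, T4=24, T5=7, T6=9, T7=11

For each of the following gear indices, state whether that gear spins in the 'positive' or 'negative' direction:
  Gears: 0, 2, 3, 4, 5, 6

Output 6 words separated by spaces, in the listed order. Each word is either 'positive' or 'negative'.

Answer: positive negative positive negative positive positive

Derivation:
Gear 0 (driver): positive (depth 0)
  gear 1: meshes with gear 0 -> depth 1 -> negative (opposite of gear 0)
  gear 2: meshes with gear 0 -> depth 1 -> negative (opposite of gear 0)
  gear 3: meshes with gear 1 -> depth 2 -> positive (opposite of gear 1)
  gear 4: meshes with gear 0 -> depth 1 -> negative (opposite of gear 0)
  gear 5: meshes with gear 4 -> depth 2 -> positive (opposite of gear 4)
  gear 6: meshes with gear 4 -> depth 2 -> positive (opposite of gear 4)
  gear 7: meshes with gear 2 -> depth 2 -> positive (opposite of gear 2)
Queried indices 0, 2, 3, 4, 5, 6 -> positive, negative, positive, negative, positive, positive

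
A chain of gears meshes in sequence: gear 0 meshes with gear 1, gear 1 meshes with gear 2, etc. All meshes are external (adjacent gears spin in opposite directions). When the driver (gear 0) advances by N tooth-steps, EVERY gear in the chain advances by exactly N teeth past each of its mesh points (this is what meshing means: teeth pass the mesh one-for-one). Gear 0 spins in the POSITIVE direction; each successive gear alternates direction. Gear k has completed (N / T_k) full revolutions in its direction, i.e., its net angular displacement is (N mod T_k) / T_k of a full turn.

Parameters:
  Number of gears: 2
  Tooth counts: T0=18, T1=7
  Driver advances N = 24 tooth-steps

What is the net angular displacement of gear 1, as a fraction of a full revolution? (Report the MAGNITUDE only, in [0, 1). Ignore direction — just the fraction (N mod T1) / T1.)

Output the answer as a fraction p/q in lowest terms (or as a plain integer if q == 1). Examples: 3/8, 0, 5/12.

Chain of 2 gears, tooth counts: [18, 7]
  gear 0: T0=18, direction=positive, advance = 24 mod 18 = 6 teeth = 6/18 turn
  gear 1: T1=7, direction=negative, advance = 24 mod 7 = 3 teeth = 3/7 turn
Gear 1: 24 mod 7 = 3
Fraction = 3 / 7 = 3/7 (gcd(3,7)=1) = 3/7

Answer: 3/7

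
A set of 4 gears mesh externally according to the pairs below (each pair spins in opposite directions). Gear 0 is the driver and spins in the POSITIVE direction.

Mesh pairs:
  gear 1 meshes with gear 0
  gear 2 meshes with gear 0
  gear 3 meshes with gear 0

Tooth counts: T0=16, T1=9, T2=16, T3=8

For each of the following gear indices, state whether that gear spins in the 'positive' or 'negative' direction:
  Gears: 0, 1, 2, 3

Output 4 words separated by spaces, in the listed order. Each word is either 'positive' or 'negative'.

Gear 0 (driver): positive (depth 0)
  gear 1: meshes with gear 0 -> depth 1 -> negative (opposite of gear 0)
  gear 2: meshes with gear 0 -> depth 1 -> negative (opposite of gear 0)
  gear 3: meshes with gear 0 -> depth 1 -> negative (opposite of gear 0)
Queried indices 0, 1, 2, 3 -> positive, negative, negative, negative

Answer: positive negative negative negative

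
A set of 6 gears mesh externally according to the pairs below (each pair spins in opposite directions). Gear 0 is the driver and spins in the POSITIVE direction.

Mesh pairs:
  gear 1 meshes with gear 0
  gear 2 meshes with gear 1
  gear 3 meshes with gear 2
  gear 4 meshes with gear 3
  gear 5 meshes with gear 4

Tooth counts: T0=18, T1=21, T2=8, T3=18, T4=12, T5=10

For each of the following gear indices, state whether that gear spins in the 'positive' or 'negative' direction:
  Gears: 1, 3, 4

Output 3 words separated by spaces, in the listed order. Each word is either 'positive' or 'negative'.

Answer: negative negative positive

Derivation:
Gear 0 (driver): positive (depth 0)
  gear 1: meshes with gear 0 -> depth 1 -> negative (opposite of gear 0)
  gear 2: meshes with gear 1 -> depth 2 -> positive (opposite of gear 1)
  gear 3: meshes with gear 2 -> depth 3 -> negative (opposite of gear 2)
  gear 4: meshes with gear 3 -> depth 4 -> positive (opposite of gear 3)
  gear 5: meshes with gear 4 -> depth 5 -> negative (opposite of gear 4)
Queried indices 1, 3, 4 -> negative, negative, positive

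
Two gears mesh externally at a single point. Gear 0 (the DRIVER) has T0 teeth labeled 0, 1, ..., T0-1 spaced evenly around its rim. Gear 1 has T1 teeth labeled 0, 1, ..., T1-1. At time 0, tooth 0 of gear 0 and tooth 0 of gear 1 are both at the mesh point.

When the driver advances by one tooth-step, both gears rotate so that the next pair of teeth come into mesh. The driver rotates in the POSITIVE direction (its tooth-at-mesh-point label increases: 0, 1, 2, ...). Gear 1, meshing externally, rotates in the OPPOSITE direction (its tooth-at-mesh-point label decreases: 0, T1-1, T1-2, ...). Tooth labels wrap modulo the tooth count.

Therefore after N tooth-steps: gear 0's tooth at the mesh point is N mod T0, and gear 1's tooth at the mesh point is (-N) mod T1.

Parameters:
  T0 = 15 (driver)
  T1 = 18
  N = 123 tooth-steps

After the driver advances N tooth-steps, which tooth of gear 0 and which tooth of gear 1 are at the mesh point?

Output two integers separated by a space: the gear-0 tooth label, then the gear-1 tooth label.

Gear 0 (driver, T0=15): tooth at mesh = N mod T0
  123 = 8 * 15 + 3, so 123 mod 15 = 3
  gear 0 tooth = 3
Gear 1 (driven, T1=18): tooth at mesh = (-N) mod T1
  123 = 6 * 18 + 15, so 123 mod 18 = 15
  (-123) mod 18 = (-15) mod 18 = 18 - 15 = 3
Mesh after 123 steps: gear-0 tooth 3 meets gear-1 tooth 3

Answer: 3 3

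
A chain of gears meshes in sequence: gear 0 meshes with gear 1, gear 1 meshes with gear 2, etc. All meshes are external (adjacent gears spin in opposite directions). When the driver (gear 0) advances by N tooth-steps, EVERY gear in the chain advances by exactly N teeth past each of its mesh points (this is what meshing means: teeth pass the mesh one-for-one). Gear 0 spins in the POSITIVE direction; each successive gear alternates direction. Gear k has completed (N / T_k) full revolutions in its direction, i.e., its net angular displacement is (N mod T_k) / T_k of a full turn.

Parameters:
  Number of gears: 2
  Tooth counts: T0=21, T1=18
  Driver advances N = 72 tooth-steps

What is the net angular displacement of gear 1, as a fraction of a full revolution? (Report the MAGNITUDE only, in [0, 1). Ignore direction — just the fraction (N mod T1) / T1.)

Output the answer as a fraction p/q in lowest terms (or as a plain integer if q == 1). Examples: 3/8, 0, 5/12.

Answer: 0

Derivation:
Chain of 2 gears, tooth counts: [21, 18]
  gear 0: T0=21, direction=positive, advance = 72 mod 21 = 9 teeth = 9/21 turn
  gear 1: T1=18, direction=negative, advance = 72 mod 18 = 0 teeth = 0/18 turn
Gear 1: 72 mod 18 = 0
Fraction = 0 / 18 = 0/1 (gcd(0,18)=18) = 0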